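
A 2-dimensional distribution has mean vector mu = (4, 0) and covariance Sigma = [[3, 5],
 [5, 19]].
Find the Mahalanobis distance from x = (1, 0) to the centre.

Step 1 — centre the observation: (x - mu) = (-3, 0).

Step 2 — invert Sigma. det(Sigma) = 3·19 - (5)² = 32.
  Sigma^{-1} = (1/det) · [[d, -b], [-b, a]] = [[0.5937, -0.1562],
 [-0.1562, 0.0937]].

Step 3 — form the quadratic (x - mu)^T · Sigma^{-1} · (x - mu):
  Sigma^{-1} · (x - mu) = (-1.7812, 0.4687).
  (x - mu)^T · [Sigma^{-1} · (x - mu)] = (-3)·(-1.7812) + (0)·(0.4687) = 5.3437.

Step 4 — take square root: d = √(5.3437) ≈ 2.3117.

d(x, mu) = √(5.3437) ≈ 2.3117


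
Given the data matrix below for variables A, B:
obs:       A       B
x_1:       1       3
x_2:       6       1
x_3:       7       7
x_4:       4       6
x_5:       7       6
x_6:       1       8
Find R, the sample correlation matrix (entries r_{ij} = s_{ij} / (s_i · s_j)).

Step 1 — column means:
  mean(A) = (1 + 6 + 7 + 4 + 7 + 1) / 6 = 26/6 = 4.3333
  mean(B) = (3 + 1 + 7 + 6 + 6 + 8) / 6 = 31/6 = 5.1667

Step 2 — sample variances and covariances s[i,j] = (1/(n-1)) · Σ_k (x_{k,i} - mean_i) · (x_{k,j} - mean_j), with n-1 = 5:
  s[A,A] = ((-3.3333)·(-3.3333) + (1.6667)·(1.6667) + (2.6667)·(2.6667) + (-0.3333)·(-0.3333) + (2.6667)·(2.6667) + (-3.3333)·(-3.3333)) / 5 = 39.3333/5 = 7.8667
  s[A,B] = ((-3.3333)·(-2.1667) + (1.6667)·(-4.1667) + (2.6667)·(1.8333) + (-0.3333)·(0.8333) + (2.6667)·(0.8333) + (-3.3333)·(2.8333)) / 5 = -2.3333/5 = -0.4667
  s[B,B] = ((-2.1667)·(-2.1667) + (-4.1667)·(-4.1667) + (1.8333)·(1.8333) + (0.8333)·(0.8333) + (0.8333)·(0.8333) + (2.8333)·(2.8333)) / 5 = 34.8333/5 = 6.9667
  Sample standard deviations s_i = √(s[i,i]):
  s(A) = √(7.8667) = 2.8048
  s(B) = √(6.9667) = 2.6394

Step 3 — r_{ij} = s_{ij} / (s_i · s_j):
  r[A,A] = 1 (diagonal).
  r[A,B] = -0.4667 / (2.8048 · 2.6394) = -0.4667 / 7.403 = -0.063
  r[B,B] = 1 (diagonal).

R is symmetric with unit diagonal. Assembling:

R = [[1, -0.063],
 [-0.063, 1]]


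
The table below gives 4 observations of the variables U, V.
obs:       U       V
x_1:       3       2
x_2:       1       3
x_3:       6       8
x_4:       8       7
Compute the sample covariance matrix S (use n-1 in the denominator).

Step 1 — column means:
  mean(U) = (3 + 1 + 6 + 8) / 4 = 18/4 = 4.5
  mean(V) = (2 + 3 + 8 + 7) / 4 = 20/4 = 5

Step 2 — sample covariance S[i,j] = (1/(n-1)) · Σ_k (x_{k,i} - mean_i) · (x_{k,j} - mean_j), with n-1 = 3.
  S[U,U] = ((-1.5)·(-1.5) + (-3.5)·(-3.5) + (1.5)·(1.5) + (3.5)·(3.5)) / 3 = 29/3 = 9.6667
  S[U,V] = ((-1.5)·(-3) + (-3.5)·(-2) + (1.5)·(3) + (3.5)·(2)) / 3 = 23/3 = 7.6667
  S[V,V] = ((-3)·(-3) + (-2)·(-2) + (3)·(3) + (2)·(2)) / 3 = 26/3 = 8.6667

S is symmetric (S[j,i] = S[i,j]). Assembling:

S = [[9.6667, 7.6667],
 [7.6667, 8.6667]]


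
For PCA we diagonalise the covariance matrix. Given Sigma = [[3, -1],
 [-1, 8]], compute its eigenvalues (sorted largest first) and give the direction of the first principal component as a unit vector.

Step 1 — characteristic polynomial of 2×2 Sigma:
  det(Sigma - λI) = λ² - trace · λ + det = 0.
  trace = 3 + 8 = 11, det = 3·8 - (-1)² = 23.
Step 2 — discriminant:
  Δ = trace² - 4·det = 121 - 92 = 29.
Step 3 — eigenvalues:
  λ = (trace ± √Δ)/2 = (11 ± 5.3852)/2,
  λ_1 = 8.1926,  λ_2 = 2.8074.

Step 4 — unit eigenvector for λ_1: solve (Sigma - λ_1 I)v = 0. First row:
  (3 - 8.1926)·v_x + (-1)·v_y = 0, i.e. (-5.1926)·v_x + (-1)·v_y = 0,
  so v ∝ (b, λ_1 - a) = (-1, 5.1926); multiply by -1 so the first entry is positive: u = (1, -5.1926).
  ||u|| = √((1)² + (-5.1926)²) = √(27.9629) ≈ 5.288,
  v_1 = u/||u|| ≈ (0.1891, -0.982) (||v_1|| = 1).

λ_1 = 8.1926,  λ_2 = 2.8074;  v_1 ≈ (0.1891, -0.982)


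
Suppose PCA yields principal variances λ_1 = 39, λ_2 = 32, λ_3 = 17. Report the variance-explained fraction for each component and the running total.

Step 1 — total variance = trace(Sigma) = Σ λ_i = 39 + 32 + 17 = 88.

Step 2 — fraction explained by component i = λ_i / Σ λ:
  PC1: 39/88 = 0.4432
  PC2: 32/88 = 0.3636
  PC3: 17/88 = 0.1932

Step 3 — cumulative fraction after k components = (λ_1 + ... + λ_k) / Σ λ:
  k = 1: 39/88 = 0.4432
  k = 2: (39 + 32)/88 = 71/88 = 0.8068
  k = 3: (39 + 32 + 17)/88 = 88/88 = 1

Summary (fraction, with percent):

explained: PC1 0.4432 (44.32%), PC2 0.3636 (36.36%), PC3 0.1932 (19.32%);  cumulative: 0.4432, 0.8068, 1


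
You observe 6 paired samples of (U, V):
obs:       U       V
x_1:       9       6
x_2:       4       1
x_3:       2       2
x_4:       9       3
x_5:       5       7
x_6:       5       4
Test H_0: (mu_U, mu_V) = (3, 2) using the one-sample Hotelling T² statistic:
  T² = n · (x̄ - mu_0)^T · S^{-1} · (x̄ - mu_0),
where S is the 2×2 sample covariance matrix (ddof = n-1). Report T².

Step 1 — sample mean vector:
  mean(U) = (9 + 4 + 2 + 9 + 5 + 5) / 6 = 34/6 = 5.6667
  mean(V) = (6 + 1 + 2 + 3 + 7 + 4) / 6 = 23/6 = 3.8333
  x̄ = (5.6667, 3.8333),  deviation x̄ - mu_0 = (5.6667, 3.8333) - (3, 2) = (2.6667, 1.8333).

Step 2 — sample covariance matrix, S[i,j] = (1/(n-1)) · Σ_k (x_{k,i} - mean_i) · (x_{k,j} - mean_j), divisor n-1 = 5:
  S[U,U] = ((3.3333)·(3.3333) + (-1.6667)·(-1.6667) + (-3.6667)·(-3.6667) + (3.3333)·(3.3333) + (-0.6667)·(-0.6667) + (-0.6667)·(-0.6667)) / 5 = 39.3333/5 = 7.8667
  S[U,V] = ((3.3333)·(2.1667) + (-1.6667)·(-2.8333) + (-3.6667)·(-1.8333) + (3.3333)·(-0.8333) + (-0.6667)·(3.1667) + (-0.6667)·(0.1667)) / 5 = 13.6667/5 = 2.7333
  S[V,V] = ((2.1667)·(2.1667) + (-2.8333)·(-2.8333) + (-1.8333)·(-1.8333) + (-0.8333)·(-0.8333) + (3.1667)·(3.1667) + (0.1667)·(0.1667)) / 5 = 26.8333/5 = 5.3667
  S = [[7.8667, 2.7333],
 [2.7333, 5.3667]].

Step 3 — invert S. det(S) = 7.8667·5.3667 - (2.7333)² = 34.7467.
  S^{-1} = (1/det) · [[d, -b], [-b, a]] = [[0.1545, -0.0787],
 [-0.0787, 0.2264]].

Step 4 — quadratic form (x̄ - mu_0)^T · S^{-1} · (x̄ - mu_0):
  S^{-1} · (x̄ - mu_0) = (0.2677, 0.2053),
  (x̄ - mu_0)^T · [...] = (2.6667)·(0.2677) + (1.8333)·(0.2053) = 1.0901.

Step 5 — scale by n: T² = 6 · 1.0901 = 6.5407.

T² ≈ 6.5407


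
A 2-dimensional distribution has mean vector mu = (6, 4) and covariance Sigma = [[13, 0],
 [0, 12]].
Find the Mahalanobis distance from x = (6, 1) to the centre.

Step 1 — centre the observation: (x - mu) = (0, -3).

Step 2 — invert Sigma. det(Sigma) = 13·12 - (0)² = 156.
  Sigma^{-1} = (1/det) · [[d, -b], [-b, a]] = [[0.0769, 0],
 [0, 0.0833]].

Step 3 — form the quadratic (x - mu)^T · Sigma^{-1} · (x - mu):
  Sigma^{-1} · (x - mu) = (0, -0.25).
  (x - mu)^T · [Sigma^{-1} · (x - mu)] = (0)·(0) + (-3)·(-0.25) = 0.75.

Step 4 — take square root: d = √(0.75) ≈ 0.866.

d(x, mu) = √(0.75) ≈ 0.866


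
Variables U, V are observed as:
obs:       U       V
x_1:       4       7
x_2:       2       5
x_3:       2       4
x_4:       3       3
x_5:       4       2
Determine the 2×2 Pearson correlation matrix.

Step 1 — column means:
  mean(U) = (4 + 2 + 2 + 3 + 4) / 5 = 15/5 = 3
  mean(V) = (7 + 5 + 4 + 3 + 2) / 5 = 21/5 = 4.2

Step 2 — sample variances and covariances s[i,j] = (1/(n-1)) · Σ_k (x_{k,i} - mean_i) · (x_{k,j} - mean_j), with n-1 = 4:
  s[U,U] = ((1)·(1) + (-1)·(-1) + (-1)·(-1) + (0)·(0) + (1)·(1)) / 4 = 4/4 = 1
  s[U,V] = ((1)·(2.8) + (-1)·(0.8) + (-1)·(-0.2) + (0)·(-1.2) + (1)·(-2.2)) / 4 = 0/4 = 0
  s[V,V] = ((2.8)·(2.8) + (0.8)·(0.8) + (-0.2)·(-0.2) + (-1.2)·(-1.2) + (-2.2)·(-2.2)) / 4 = 14.8/4 = 3.7
  Sample standard deviations s_i = √(s[i,i]):
  s(U) = √(1) = 1
  s(V) = √(3.7) = 1.9235

Step 3 — r_{ij} = s_{ij} / (s_i · s_j):
  r[U,U] = 1 (diagonal).
  r[U,V] = 0 / (1 · 1.9235) = 0 / 1.9235 = 0
  r[V,V] = 1 (diagonal).

R is symmetric with unit diagonal. Assembling:

R = [[1, 0],
 [0, 1]]


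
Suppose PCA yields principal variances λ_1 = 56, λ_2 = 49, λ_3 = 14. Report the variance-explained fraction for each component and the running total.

Step 1 — total variance = trace(Sigma) = Σ λ_i = 56 + 49 + 14 = 119.

Step 2 — fraction explained by component i = λ_i / Σ λ:
  PC1: 56/119 = 0.4706
  PC2: 49/119 = 0.4118
  PC3: 14/119 = 0.1176

Step 3 — cumulative fraction after k components = (λ_1 + ... + λ_k) / Σ λ:
  k = 1: 56/119 = 0.4706
  k = 2: (56 + 49)/119 = 105/119 = 0.8824
  k = 3: (56 + 49 + 14)/119 = 119/119 = 1

Summary (fraction, with percent):

explained: PC1 0.4706 (47.06%), PC2 0.4118 (41.18%), PC3 0.1176 (11.76%);  cumulative: 0.4706, 0.8824, 1


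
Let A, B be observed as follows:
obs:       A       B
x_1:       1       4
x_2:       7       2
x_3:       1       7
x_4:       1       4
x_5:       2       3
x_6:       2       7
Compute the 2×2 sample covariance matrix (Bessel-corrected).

Step 1 — column means:
  mean(A) = (1 + 7 + 1 + 1 + 2 + 2) / 6 = 14/6 = 2.3333
  mean(B) = (4 + 2 + 7 + 4 + 3 + 7) / 6 = 27/6 = 4.5

Step 2 — sample covariance S[i,j] = (1/(n-1)) · Σ_k (x_{k,i} - mean_i) · (x_{k,j} - mean_j), with n-1 = 5.
  S[A,A] = ((-1.3333)·(-1.3333) + (4.6667)·(4.6667) + (-1.3333)·(-1.3333) + (-1.3333)·(-1.3333) + (-0.3333)·(-0.3333) + (-0.3333)·(-0.3333)) / 5 = 27.3333/5 = 5.4667
  S[A,B] = ((-1.3333)·(-0.5) + (4.6667)·(-2.5) + (-1.3333)·(2.5) + (-1.3333)·(-0.5) + (-0.3333)·(-1.5) + (-0.3333)·(2.5)) / 5 = -14/5 = -2.8
  S[B,B] = ((-0.5)·(-0.5) + (-2.5)·(-2.5) + (2.5)·(2.5) + (-0.5)·(-0.5) + (-1.5)·(-1.5) + (2.5)·(2.5)) / 5 = 21.5/5 = 4.3

S is symmetric (S[j,i] = S[i,j]). Assembling:

S = [[5.4667, -2.8],
 [-2.8, 4.3]]


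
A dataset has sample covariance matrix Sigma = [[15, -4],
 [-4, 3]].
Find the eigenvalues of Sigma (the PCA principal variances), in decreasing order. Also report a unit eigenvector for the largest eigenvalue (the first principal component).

Step 1 — characteristic polynomial of 2×2 Sigma:
  det(Sigma - λI) = λ² - trace · λ + det = 0.
  trace = 15 + 3 = 18, det = 15·3 - (-4)² = 29.
Step 2 — discriminant:
  Δ = trace² - 4·det = 324 - 116 = 208.
Step 3 — eigenvalues:
  λ = (trace ± √Δ)/2 = (18 ± 14.4222)/2,
  λ_1 = 16.2111,  λ_2 = 1.7889.

Step 4 — unit eigenvector for λ_1: solve (Sigma - λ_1 I)v = 0. First row:
  (15 - 16.2111)·v_x + (-4)·v_y = 0, i.e. (-1.2111)·v_x + (-4)·v_y = 0,
  so v ∝ (b, λ_1 - a) = (-4, 1.2111); multiply by -1 so the first entry is positive: u = (4, -1.2111).
  ||u|| = √((4)² + (-1.2111)²) = √(17.4668) ≈ 4.1793,
  v_1 = u/||u|| ≈ (0.9571, -0.2898) (||v_1|| = 1).

λ_1 = 16.2111,  λ_2 = 1.7889;  v_1 ≈ (0.9571, -0.2898)


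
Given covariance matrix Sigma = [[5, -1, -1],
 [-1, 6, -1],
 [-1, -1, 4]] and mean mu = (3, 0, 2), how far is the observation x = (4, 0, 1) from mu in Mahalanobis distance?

Step 1 — centre the observation: (x - mu) = (1, 0, -1).

Step 2 — invert Sigma (cofactor / det for 3×3, or solve directly):
  Sigma^{-1} = [[0.2233, 0.0485, 0.068],
 [0.0485, 0.1845, 0.0583],
 [0.068, 0.0583, 0.2816]].

Step 3 — form the quadratic (x - mu)^T · Sigma^{-1} · (x - mu):
  Sigma^{-1} · (x - mu) = (0.1553, -0.0097, -0.2136).
  (x - mu)^T · [Sigma^{-1} · (x - mu)] = (1)·(0.1553) + (0)·(-0.0097) + (-1)·(-0.2136) = 0.3689.

Step 4 — take square root: d = √(0.3689) ≈ 0.6074.

d(x, mu) = √(0.3689) ≈ 0.6074


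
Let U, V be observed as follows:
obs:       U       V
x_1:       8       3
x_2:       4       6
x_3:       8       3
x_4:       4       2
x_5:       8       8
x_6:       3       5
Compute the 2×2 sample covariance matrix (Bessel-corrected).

Step 1 — column means:
  mean(U) = (8 + 4 + 8 + 4 + 8 + 3) / 6 = 35/6 = 5.8333
  mean(V) = (3 + 6 + 3 + 2 + 8 + 5) / 6 = 27/6 = 4.5

Step 2 — sample covariance S[i,j] = (1/(n-1)) · Σ_k (x_{k,i} - mean_i) · (x_{k,j} - mean_j), with n-1 = 5.
  S[U,U] = ((2.1667)·(2.1667) + (-1.8333)·(-1.8333) + (2.1667)·(2.1667) + (-1.8333)·(-1.8333) + (2.1667)·(2.1667) + (-2.8333)·(-2.8333)) / 5 = 28.8333/5 = 5.7667
  S[U,V] = ((2.1667)·(-1.5) + (-1.8333)·(1.5) + (2.1667)·(-1.5) + (-1.8333)·(-2.5) + (2.1667)·(3.5) + (-2.8333)·(0.5)) / 5 = 1.5/5 = 0.3
  S[V,V] = ((-1.5)·(-1.5) + (1.5)·(1.5) + (-1.5)·(-1.5) + (-2.5)·(-2.5) + (3.5)·(3.5) + (0.5)·(0.5)) / 5 = 25.5/5 = 5.1

S is symmetric (S[j,i] = S[i,j]). Assembling:

S = [[5.7667, 0.3],
 [0.3, 5.1]]


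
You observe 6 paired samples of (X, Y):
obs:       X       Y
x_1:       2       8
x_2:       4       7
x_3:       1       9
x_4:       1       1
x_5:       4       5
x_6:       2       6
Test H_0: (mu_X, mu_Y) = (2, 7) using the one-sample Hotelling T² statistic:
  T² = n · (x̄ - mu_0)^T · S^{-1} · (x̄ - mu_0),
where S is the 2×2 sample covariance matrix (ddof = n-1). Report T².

Step 1 — sample mean vector:
  mean(X) = (2 + 4 + 1 + 1 + 4 + 2) / 6 = 14/6 = 2.3333
  mean(Y) = (8 + 7 + 9 + 1 + 5 + 6) / 6 = 36/6 = 6
  x̄ = (2.3333, 6),  deviation x̄ - mu_0 = (2.3333, 6) - (2, 7) = (0.3333, -1).

Step 2 — sample covariance matrix, S[i,j] = (1/(n-1)) · Σ_k (x_{k,i} - mean_i) · (x_{k,j} - mean_j), divisor n-1 = 5:
  S[X,X] = ((-0.3333)·(-0.3333) + (1.6667)·(1.6667) + (-1.3333)·(-1.3333) + (-1.3333)·(-1.3333) + (1.6667)·(1.6667) + (-0.3333)·(-0.3333)) / 5 = 9.3333/5 = 1.8667
  S[X,Y] = ((-0.3333)·(2) + (1.6667)·(1) + (-1.3333)·(3) + (-1.3333)·(-5) + (1.6667)·(-1) + (-0.3333)·(0)) / 5 = 2/5 = 0.4
  S[Y,Y] = ((2)·(2) + (1)·(1) + (3)·(3) + (-5)·(-5) + (-1)·(-1) + (0)·(0)) / 5 = 40/5 = 8
  S = [[1.8667, 0.4],
 [0.4, 8]].

Step 3 — invert S. det(S) = 1.8667·8 - (0.4)² = 14.7733.
  S^{-1} = (1/det) · [[d, -b], [-b, a]] = [[0.5415, -0.0271],
 [-0.0271, 0.1264]].

Step 4 — quadratic form (x̄ - mu_0)^T · S^{-1} · (x̄ - mu_0):
  S^{-1} · (x̄ - mu_0) = (0.2076, -0.1354),
  (x̄ - mu_0)^T · [...] = (0.3333)·(0.2076) + (-1)·(-0.1354) = 0.2046.

Step 5 — scale by n: T² = 6 · 0.2046 = 1.2274.

T² ≈ 1.2274


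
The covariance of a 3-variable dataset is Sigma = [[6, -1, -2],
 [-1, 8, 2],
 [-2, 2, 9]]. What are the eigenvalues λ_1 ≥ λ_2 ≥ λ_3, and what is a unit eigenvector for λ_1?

Step 1 — characteristic polynomial p(λ) = det(λI - Sigma) = λ³ - tr·λ² + c_1·λ - det, where tr = trace, c_1 = sum of the principal 2×2 minors, det = det(Sigma):
  tr = 6 + 8 + 9 = 23,
  c_1 = (6·8 - (-1)²) + (6·9 - (-2)²) + (8·9 - (2)²) = 47 + 50 + 68 = 165,
  det = 6·(8·9 - (2)²) - (-1)·((-1)·9 - (2)·(-2)) + (-2)·((-1)·(2) - 8·(-2)) = 6·(68) - (-1)·(-5) + (-2)·(14) = 375.
  So p(λ) = λ³ - 23λ² + 165λ - 375.
Step 2 — look for an integer root (rational root theorem: any rational root is an integer divisor of 375). Testing λ = 5:
  p(5) = 125 - 575 + 825 - 375 = 0  ✓
  Dividing out (λ - 5): p(λ) = (λ - 5)(λ² - 18λ + 75).
Step 3 — remaining eigenvalues from the quadratic λ² - 18λ + 75 = 0:
  Δ = 18² - 4·75 = 324 - 300 = 24,  λ = (18 ± √24)/2 = (18 ± 4.899)/2 ≈ 11.4495 or 6.5505.
  Sorted: λ_1 = 11.4495,  λ_2 = 6.5505,  λ_3 = 5  (check: sum = 23 = tr ✓).

Step 4 — unit eigenvector for λ_1 ≈ 11.4495: v spans the null space of (Sigma - λ_1 I), whose rows are
  r_1 = (-5.4495, -1, -2),  r_2 = (-1, -3.4495, 2),  r_3 = (-2, 2, -2.4495).
  v is orthogonal to every row, so take v ∝ r_1 × r_2 = ((-1)·(2) - (-2)·(-3.4495), (-2)·(-1) - (-5.4495)·(2), (-5.4495)·(-3.4495) - (-1)·(-1)) ≈ (-8.899, 12.899, 17.798).
  Rescale (multiply by -1 so the first nonzero entry is positive): u = (8.899, -12.899, -17.798).
  ||u|| = √((8.899)² + (-12.899)² + (-17.798)²) = √(562.3429) ≈ 23.7138,  v_1 = u/||u|| ≈ (0.3753, -0.5439, -0.7505) (||v_1|| = 1).

λ_1 = 11.4495,  λ_2 = 6.5505,  λ_3 = 5;  v_1 ≈ (0.3753, -0.5439, -0.7505)


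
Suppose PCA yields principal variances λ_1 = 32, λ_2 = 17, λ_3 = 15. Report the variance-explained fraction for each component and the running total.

Step 1 — total variance = trace(Sigma) = Σ λ_i = 32 + 17 + 15 = 64.

Step 2 — fraction explained by component i = λ_i / Σ λ:
  PC1: 32/64 = 0.5
  PC2: 17/64 = 0.2656
  PC3: 15/64 = 0.2344

Step 3 — cumulative fraction after k components = (λ_1 + ... + λ_k) / Σ λ:
  k = 1: 32/64 = 0.5
  k = 2: (32 + 17)/64 = 49/64 = 0.7656
  k = 3: (32 + 17 + 15)/64 = 64/64 = 1

Summary (fraction, with percent):

explained: PC1 0.5 (50%), PC2 0.2656 (26.56%), PC3 0.2344 (23.44%);  cumulative: 0.5, 0.7656, 1


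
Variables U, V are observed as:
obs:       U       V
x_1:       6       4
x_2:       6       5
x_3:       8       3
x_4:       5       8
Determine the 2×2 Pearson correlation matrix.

Step 1 — column means:
  mean(U) = (6 + 6 + 8 + 5) / 4 = 25/4 = 6.25
  mean(V) = (4 + 5 + 3 + 8) / 4 = 20/4 = 5

Step 2 — sample variances and covariances s[i,j] = (1/(n-1)) · Σ_k (x_{k,i} - mean_i) · (x_{k,j} - mean_j), with n-1 = 3:
  s[U,U] = ((-0.25)·(-0.25) + (-0.25)·(-0.25) + (1.75)·(1.75) + (-1.25)·(-1.25)) / 3 = 4.75/3 = 1.5833
  s[U,V] = ((-0.25)·(-1) + (-0.25)·(0) + (1.75)·(-2) + (-1.25)·(3)) / 3 = -7/3 = -2.3333
  s[V,V] = ((-1)·(-1) + (0)·(0) + (-2)·(-2) + (3)·(3)) / 3 = 14/3 = 4.6667
  Sample standard deviations s_i = √(s[i,i]):
  s(U) = √(1.5833) = 1.2583
  s(V) = √(4.6667) = 2.1602

Step 3 — r_{ij} = s_{ij} / (s_i · s_j):
  r[U,U] = 1 (diagonal).
  r[U,V] = -2.3333 / (1.2583 · 2.1602) = -2.3333 / 2.7183 = -0.8584
  r[V,V] = 1 (diagonal).

R is symmetric with unit diagonal. Assembling:

R = [[1, -0.8584],
 [-0.8584, 1]]


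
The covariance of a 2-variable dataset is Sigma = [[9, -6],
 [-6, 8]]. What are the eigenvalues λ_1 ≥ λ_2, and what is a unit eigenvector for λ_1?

Step 1 — characteristic polynomial of 2×2 Sigma:
  det(Sigma - λI) = λ² - trace · λ + det = 0.
  trace = 9 + 8 = 17, det = 9·8 - (-6)² = 36.
Step 2 — discriminant:
  Δ = trace² - 4·det = 289 - 144 = 145.
Step 3 — eigenvalues:
  λ = (trace ± √Δ)/2 = (17 ± 12.0416)/2,
  λ_1 = 14.5208,  λ_2 = 2.4792.

Step 4 — unit eigenvector for λ_1: solve (Sigma - λ_1 I)v = 0. First row:
  (9 - 14.5208)·v_x + (-6)·v_y = 0, i.e. (-5.5208)·v_x + (-6)·v_y = 0,
  so v ∝ (b, λ_1 - a) = (-6, 5.5208); multiply by -1 so the first entry is positive: u = (6, -5.5208).
  ||u|| = √((6)² + (-5.5208)²) = √(66.4792) ≈ 8.1535,
  v_1 = u/||u|| ≈ (0.7359, -0.6771) (||v_1|| = 1).

λ_1 = 14.5208,  λ_2 = 2.4792;  v_1 ≈ (0.7359, -0.6771)


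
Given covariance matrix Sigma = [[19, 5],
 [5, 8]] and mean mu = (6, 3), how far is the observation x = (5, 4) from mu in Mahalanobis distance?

Step 1 — centre the observation: (x - mu) = (-1, 1).

Step 2 — invert Sigma. det(Sigma) = 19·8 - (5)² = 127.
  Sigma^{-1} = (1/det) · [[d, -b], [-b, a]] = [[0.063, -0.0394],
 [-0.0394, 0.1496]].

Step 3 — form the quadratic (x - mu)^T · Sigma^{-1} · (x - mu):
  Sigma^{-1} · (x - mu) = (-0.1024, 0.189).
  (x - mu)^T · [Sigma^{-1} · (x - mu)] = (-1)·(-0.1024) + (1)·(0.189) = 0.2913.

Step 4 — take square root: d = √(0.2913) ≈ 0.5398.

d(x, mu) = √(0.2913) ≈ 0.5398


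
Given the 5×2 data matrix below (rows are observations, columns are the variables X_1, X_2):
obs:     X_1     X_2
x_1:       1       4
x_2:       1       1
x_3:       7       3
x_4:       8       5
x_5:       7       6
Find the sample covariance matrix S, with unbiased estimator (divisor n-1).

Step 1 — column means:
  mean(X_1) = (1 + 1 + 7 + 8 + 7) / 5 = 24/5 = 4.8
  mean(X_2) = (4 + 1 + 3 + 5 + 6) / 5 = 19/5 = 3.8

Step 2 — sample covariance S[i,j] = (1/(n-1)) · Σ_k (x_{k,i} - mean_i) · (x_{k,j} - mean_j), with n-1 = 4.
  S[X_1,X_1] = ((-3.8)·(-3.8) + (-3.8)·(-3.8) + (2.2)·(2.2) + (3.2)·(3.2) + (2.2)·(2.2)) / 4 = 48.8/4 = 12.2
  S[X_1,X_2] = ((-3.8)·(0.2) + (-3.8)·(-2.8) + (2.2)·(-0.8) + (3.2)·(1.2) + (2.2)·(2.2)) / 4 = 16.8/4 = 4.2
  S[X_2,X_2] = ((0.2)·(0.2) + (-2.8)·(-2.8) + (-0.8)·(-0.8) + (1.2)·(1.2) + (2.2)·(2.2)) / 4 = 14.8/4 = 3.7

S is symmetric (S[j,i] = S[i,j]). Assembling:

S = [[12.2, 4.2],
 [4.2, 3.7]]


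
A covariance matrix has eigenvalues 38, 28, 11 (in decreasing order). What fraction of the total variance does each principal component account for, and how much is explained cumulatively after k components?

Step 1 — total variance = trace(Sigma) = Σ λ_i = 38 + 28 + 11 = 77.

Step 2 — fraction explained by component i = λ_i / Σ λ:
  PC1: 38/77 = 0.4935
  PC2: 28/77 = 0.3636
  PC3: 11/77 = 0.1429

Step 3 — cumulative fraction after k components = (λ_1 + ... + λ_k) / Σ λ:
  k = 1: 38/77 = 0.4935
  k = 2: (38 + 28)/77 = 66/77 = 0.8571
  k = 3: (38 + 28 + 11)/77 = 77/77 = 1

Summary (fraction, with percent):

explained: PC1 0.4935 (49.35%), PC2 0.3636 (36.36%), PC3 0.1429 (14.29%);  cumulative: 0.4935, 0.8571, 1


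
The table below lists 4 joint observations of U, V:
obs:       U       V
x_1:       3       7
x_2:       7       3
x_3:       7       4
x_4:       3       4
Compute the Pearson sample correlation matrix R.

Step 1 — column means:
  mean(U) = (3 + 7 + 7 + 3) / 4 = 20/4 = 5
  mean(V) = (7 + 3 + 4 + 4) / 4 = 18/4 = 4.5

Step 2 — sample variances and covariances s[i,j] = (1/(n-1)) · Σ_k (x_{k,i} - mean_i) · (x_{k,j} - mean_j), with n-1 = 3:
  s[U,U] = ((-2)·(-2) + (2)·(2) + (2)·(2) + (-2)·(-2)) / 3 = 16/3 = 5.3333
  s[U,V] = ((-2)·(2.5) + (2)·(-1.5) + (2)·(-0.5) + (-2)·(-0.5)) / 3 = -8/3 = -2.6667
  s[V,V] = ((2.5)·(2.5) + (-1.5)·(-1.5) + (-0.5)·(-0.5) + (-0.5)·(-0.5)) / 3 = 9/3 = 3
  Sample standard deviations s_i = √(s[i,i]):
  s(U) = √(5.3333) = 2.3094
  s(V) = √(3) = 1.7321

Step 3 — r_{ij} = s_{ij} / (s_i · s_j):
  r[U,U] = 1 (diagonal).
  r[U,V] = -2.6667 / (2.3094 · 1.7321) = -2.6667 / 4 = -0.6667
  r[V,V] = 1 (diagonal).

R is symmetric with unit diagonal. Assembling:

R = [[1, -0.6667],
 [-0.6667, 1]]


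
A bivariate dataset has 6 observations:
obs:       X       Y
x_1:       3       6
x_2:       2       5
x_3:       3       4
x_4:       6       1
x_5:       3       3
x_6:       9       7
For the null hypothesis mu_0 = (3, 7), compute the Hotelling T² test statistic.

Step 1 — sample mean vector:
  mean(X) = (3 + 2 + 3 + 6 + 3 + 9) / 6 = 26/6 = 4.3333
  mean(Y) = (6 + 5 + 4 + 1 + 3 + 7) / 6 = 26/6 = 4.3333
  x̄ = (4.3333, 4.3333),  deviation x̄ - mu_0 = (4.3333, 4.3333) - (3, 7) = (1.3333, -2.6667).

Step 2 — sample covariance matrix, S[i,j] = (1/(n-1)) · Σ_k (x_{k,i} - mean_i) · (x_{k,j} - mean_j), divisor n-1 = 5:
  S[X,X] = ((-1.3333)·(-1.3333) + (-2.3333)·(-2.3333) + (-1.3333)·(-1.3333) + (1.6667)·(1.6667) + (-1.3333)·(-1.3333) + (4.6667)·(4.6667)) / 5 = 35.3333/5 = 7.0667
  S[X,Y] = ((-1.3333)·(1.6667) + (-2.3333)·(0.6667) + (-1.3333)·(-0.3333) + (1.6667)·(-3.3333) + (-1.3333)·(-1.3333) + (4.6667)·(2.6667)) / 5 = 5.3333/5 = 1.0667
  S[Y,Y] = ((1.6667)·(1.6667) + (0.6667)·(0.6667) + (-0.3333)·(-0.3333) + (-3.3333)·(-3.3333) + (-1.3333)·(-1.3333) + (2.6667)·(2.6667)) / 5 = 23.3333/5 = 4.6667
  S = [[7.0667, 1.0667],
 [1.0667, 4.6667]].

Step 3 — invert S. det(S) = 7.0667·4.6667 - (1.0667)² = 31.84.
  S^{-1} = (1/det) · [[d, -b], [-b, a]] = [[0.1466, -0.0335],
 [-0.0335, 0.2219]].

Step 4 — quadratic form (x̄ - mu_0)^T · S^{-1} · (x̄ - mu_0):
  S^{-1} · (x̄ - mu_0) = (0.2848, -0.6365),
  (x̄ - mu_0)^T · [...] = (1.3333)·(0.2848) + (-2.6667)·(-0.6365) = 2.0771.

Step 5 — scale by n: T² = 6 · 2.0771 = 12.4623.

T² ≈ 12.4623


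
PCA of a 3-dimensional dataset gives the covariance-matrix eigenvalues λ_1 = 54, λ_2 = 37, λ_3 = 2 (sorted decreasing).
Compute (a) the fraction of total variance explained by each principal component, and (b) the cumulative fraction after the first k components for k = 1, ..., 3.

Step 1 — total variance = trace(Sigma) = Σ λ_i = 54 + 37 + 2 = 93.

Step 2 — fraction explained by component i = λ_i / Σ λ:
  PC1: 54/93 = 0.5806
  PC2: 37/93 = 0.3978
  PC3: 2/93 = 0.0215

Step 3 — cumulative fraction after k components = (λ_1 + ... + λ_k) / Σ λ:
  k = 1: 54/93 = 0.5806
  k = 2: (54 + 37)/93 = 91/93 = 0.9785
  k = 3: (54 + 37 + 2)/93 = 93/93 = 1

Summary (fraction, with percent):

explained: PC1 0.5806 (58.06%), PC2 0.3978 (39.78%), PC3 0.0215 (2.15%);  cumulative: 0.5806, 0.9785, 1


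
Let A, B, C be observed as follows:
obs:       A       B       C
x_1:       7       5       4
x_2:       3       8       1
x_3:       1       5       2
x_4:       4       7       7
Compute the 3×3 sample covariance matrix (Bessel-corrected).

Step 1 — column means:
  mean(A) = (7 + 3 + 1 + 4) / 4 = 15/4 = 3.75
  mean(B) = (5 + 8 + 5 + 7) / 4 = 25/4 = 6.25
  mean(C) = (4 + 1 + 2 + 7) / 4 = 14/4 = 3.5

Step 2 — sample covariance S[i,j] = (1/(n-1)) · Σ_k (x_{k,i} - mean_i) · (x_{k,j} - mean_j), with n-1 = 3.
  S[A,A] = ((3.25)·(3.25) + (-0.75)·(-0.75) + (-2.75)·(-2.75) + (0.25)·(0.25)) / 3 = 18.75/3 = 6.25
  S[A,B] = ((3.25)·(-1.25) + (-0.75)·(1.75) + (-2.75)·(-1.25) + (0.25)·(0.75)) / 3 = -1.75/3 = -0.5833
  S[A,C] = ((3.25)·(0.5) + (-0.75)·(-2.5) + (-2.75)·(-1.5) + (0.25)·(3.5)) / 3 = 8.5/3 = 2.8333
  S[B,B] = ((-1.25)·(-1.25) + (1.75)·(1.75) + (-1.25)·(-1.25) + (0.75)·(0.75)) / 3 = 6.75/3 = 2.25
  S[B,C] = ((-1.25)·(0.5) + (1.75)·(-2.5) + (-1.25)·(-1.5) + (0.75)·(3.5)) / 3 = -0.5/3 = -0.1667
  S[C,C] = ((0.5)·(0.5) + (-2.5)·(-2.5) + (-1.5)·(-1.5) + (3.5)·(3.5)) / 3 = 21/3 = 7

S is symmetric (S[j,i] = S[i,j]). Assembling:

S = [[6.25, -0.5833, 2.8333],
 [-0.5833, 2.25, -0.1667],
 [2.8333, -0.1667, 7]]


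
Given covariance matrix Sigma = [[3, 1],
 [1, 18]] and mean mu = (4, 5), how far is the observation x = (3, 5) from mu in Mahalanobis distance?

Step 1 — centre the observation: (x - mu) = (-1, 0).

Step 2 — invert Sigma. det(Sigma) = 3·18 - (1)² = 53.
  Sigma^{-1} = (1/det) · [[d, -b], [-b, a]] = [[0.3396, -0.0189],
 [-0.0189, 0.0566]].

Step 3 — form the quadratic (x - mu)^T · Sigma^{-1} · (x - mu):
  Sigma^{-1} · (x - mu) = (-0.3396, 0.0189).
  (x - mu)^T · [Sigma^{-1} · (x - mu)] = (-1)·(-0.3396) + (0)·(0.0189) = 0.3396.

Step 4 — take square root: d = √(0.3396) ≈ 0.5828.

d(x, mu) = √(0.3396) ≈ 0.5828


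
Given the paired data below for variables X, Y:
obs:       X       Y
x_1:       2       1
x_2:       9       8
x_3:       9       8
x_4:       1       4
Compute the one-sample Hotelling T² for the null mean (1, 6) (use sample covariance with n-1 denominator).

Step 1 — sample mean vector:
  mean(X) = (2 + 9 + 9 + 1) / 4 = 21/4 = 5.25
  mean(Y) = (1 + 8 + 8 + 4) / 4 = 21/4 = 5.25
  x̄ = (5.25, 5.25),  deviation x̄ - mu_0 = (5.25, 5.25) - (1, 6) = (4.25, -0.75).

Step 2 — sample covariance matrix, S[i,j] = (1/(n-1)) · Σ_k (x_{k,i} - mean_i) · (x_{k,j} - mean_j), divisor n-1 = 3:
  S[X,X] = ((-3.25)·(-3.25) + (3.75)·(3.75) + (3.75)·(3.75) + (-4.25)·(-4.25)) / 3 = 56.75/3 = 18.9167
  S[X,Y] = ((-3.25)·(-4.25) + (3.75)·(2.75) + (3.75)·(2.75) + (-4.25)·(-1.25)) / 3 = 39.75/3 = 13.25
  S[Y,Y] = ((-4.25)·(-4.25) + (2.75)·(2.75) + (2.75)·(2.75) + (-1.25)·(-1.25)) / 3 = 34.75/3 = 11.5833
  S = [[18.9167, 13.25],
 [13.25, 11.5833]].

Step 3 — invert S. det(S) = 18.9167·11.5833 - (13.25)² = 43.5556.
  S^{-1} = (1/det) · [[d, -b], [-b, a]] = [[0.2659, -0.3042],
 [-0.3042, 0.4343]].

Step 4 — quadratic form (x̄ - mu_0)^T · S^{-1} · (x̄ - mu_0):
  S^{-1} · (x̄ - mu_0) = (1.3584, -1.6186),
  (x̄ - mu_0)^T · [...] = (4.25)·(1.3584) + (-0.75)·(-1.6186) = 6.9872.

Step 5 — scale by n: T² = 4 · 6.9872 = 27.949.

T² ≈ 27.949


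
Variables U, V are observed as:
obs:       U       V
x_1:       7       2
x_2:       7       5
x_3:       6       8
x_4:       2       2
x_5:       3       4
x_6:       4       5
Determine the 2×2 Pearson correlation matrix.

Step 1 — column means:
  mean(U) = (7 + 7 + 6 + 2 + 3 + 4) / 6 = 29/6 = 4.8333
  mean(V) = (2 + 5 + 8 + 2 + 4 + 5) / 6 = 26/6 = 4.3333

Step 2 — sample variances and covariances s[i,j] = (1/(n-1)) · Σ_k (x_{k,i} - mean_i) · (x_{k,j} - mean_j), with n-1 = 5:
  s[U,U] = ((2.1667)·(2.1667) + (2.1667)·(2.1667) + (1.1667)·(1.1667) + (-2.8333)·(-2.8333) + (-1.8333)·(-1.8333) + (-0.8333)·(-0.8333)) / 5 = 22.8333/5 = 4.5667
  s[U,V] = ((2.1667)·(-2.3333) + (2.1667)·(0.6667) + (1.1667)·(3.6667) + (-2.8333)·(-2.3333) + (-1.8333)·(-0.3333) + (-0.8333)·(0.6667)) / 5 = 7.3333/5 = 1.4667
  s[V,V] = ((-2.3333)·(-2.3333) + (0.6667)·(0.6667) + (3.6667)·(3.6667) + (-2.3333)·(-2.3333) + (-0.3333)·(-0.3333) + (0.6667)·(0.6667)) / 5 = 25.3333/5 = 5.0667
  Sample standard deviations s_i = √(s[i,i]):
  s(U) = √(4.5667) = 2.137
  s(V) = √(5.0667) = 2.2509

Step 3 — r_{ij} = s_{ij} / (s_i · s_j):
  r[U,U] = 1 (diagonal).
  r[U,V] = 1.4667 / (2.137 · 2.2509) = 1.4667 / 4.8102 = 0.3049
  r[V,V] = 1 (diagonal).

R is symmetric with unit diagonal. Assembling:

R = [[1, 0.3049],
 [0.3049, 1]]


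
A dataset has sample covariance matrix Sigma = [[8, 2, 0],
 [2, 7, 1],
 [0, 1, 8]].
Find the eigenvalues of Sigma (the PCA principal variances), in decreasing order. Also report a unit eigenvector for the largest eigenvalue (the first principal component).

Step 1 — characteristic polynomial p(λ) = det(λI - Sigma) = λ³ - tr·λ² + c_1·λ - det, where tr = trace, c_1 = sum of the principal 2×2 minors, det = det(Sigma):
  tr = 8 + 7 + 8 = 23,
  c_1 = (8·7 - (2)²) + (8·8 - (0)²) + (7·8 - (1)²) = 52 + 64 + 55 = 171,
  det = 8·(7·8 - (1)²) - (2)·((2)·8 - (1)·(0)) + (0)·((2)·(1) - 7·(0)) = 8·(55) - (2)·(16) + (0)·(2) = 408.
  So p(λ) = λ³ - 23λ² + 171λ - 408.
Step 2 — look for an integer root (rational root theorem: any rational root is an integer divisor of 408). Testing λ = 8:
  p(8) = 512 - 1472 + 1368 - 408 = 0  ✓
  Dividing out (λ - 8): p(λ) = (λ - 8)(λ² - 15λ + 51).
Step 3 — remaining eigenvalues from the quadratic λ² - 15λ + 51 = 0:
  Δ = 15² - 4·51 = 225 - 204 = 21,  λ = (15 ± √21)/2 = (15 ± 4.5826)/2 ≈ 9.7913 or 5.2087.
  Sorted: λ_1 = 9.7913,  λ_2 = 8,  λ_3 = 5.2087  (check: sum = 23 = tr ✓).

Step 4 — unit eigenvector for λ_1 ≈ 9.7913: v spans the null space of (Sigma - λ_1 I), whose rows are
  r_1 = (-1.7913, 2, 0),  r_2 = (2, -2.7913, 1),  r_3 = (0, 1, -1.7913).
  v is orthogonal to every row, so take v ∝ r_1 × r_2 = ((2)·(1) - (0)·(-2.7913), (0)·(2) - (-1.7913)·(1), (-1.7913)·(-2.7913) - (2)·(2)) ≈ (2, 1.7913, 1).
  Let u = (2, 1.7913, 1).
  ||u|| = √((2)² + (1.7913)² + (1)²) = √(8.2087) ≈ 2.8651,  v_1 = u/||u|| ≈ (0.6981, 0.6252, 0.349) (||v_1|| = 1).

λ_1 = 9.7913,  λ_2 = 8,  λ_3 = 5.2087;  v_1 ≈ (0.6981, 0.6252, 0.349)


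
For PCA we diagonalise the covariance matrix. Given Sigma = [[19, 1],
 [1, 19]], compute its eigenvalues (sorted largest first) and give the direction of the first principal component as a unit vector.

Step 1 — characteristic polynomial of 2×2 Sigma:
  det(Sigma - λI) = λ² - trace · λ + det = 0.
  trace = 19 + 19 = 38, det = 19·19 - (1)² = 360.
Step 2 — discriminant:
  Δ = trace² - 4·det = 1444 - 1440 = 4.
Step 3 — eigenvalues:
  λ = (trace ± √Δ)/2 = (38 ± 2)/2,
  λ_1 = 20,  λ_2 = 18.

Step 4 — unit eigenvector for λ_1: solve (Sigma - λ_1 I)v = 0. First row:
  (19 - 20)·v_x + (1)·v_y = 0, i.e. (-1)·v_x + (1)·v_y = 0,
  so v ∝ (b, λ_1 - a) = (1, 1) = u.
  ||u|| = √((1)² + (1)²) = √(2) ≈ 1.4142,
  v_1 = u/||u|| ≈ (0.7071, 0.7071) (||v_1|| = 1).

λ_1 = 20,  λ_2 = 18;  v_1 ≈ (0.7071, 0.7071)


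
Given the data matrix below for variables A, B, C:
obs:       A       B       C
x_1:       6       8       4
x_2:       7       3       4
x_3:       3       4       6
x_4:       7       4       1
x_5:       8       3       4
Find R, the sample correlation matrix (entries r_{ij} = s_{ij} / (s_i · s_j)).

Step 1 — column means:
  mean(A) = (6 + 7 + 3 + 7 + 8) / 5 = 31/5 = 6.2
  mean(B) = (8 + 3 + 4 + 4 + 3) / 5 = 22/5 = 4.4
  mean(C) = (4 + 4 + 6 + 1 + 4) / 5 = 19/5 = 3.8

Step 2 — sample variances and covariances s[i,j] = (1/(n-1)) · Σ_k (x_{k,i} - mean_i) · (x_{k,j} - mean_j), with n-1 = 4:
  s[A,A] = ((-0.2)·(-0.2) + (0.8)·(0.8) + (-3.2)·(-3.2) + (0.8)·(0.8) + (1.8)·(1.8)) / 4 = 14.8/4 = 3.7
  s[A,B] = ((-0.2)·(3.6) + (0.8)·(-1.4) + (-3.2)·(-0.4) + (0.8)·(-0.4) + (1.8)·(-1.4)) / 4 = -3.4/4 = -0.85
  s[A,C] = ((-0.2)·(0.2) + (0.8)·(0.2) + (-3.2)·(2.2) + (0.8)·(-2.8) + (1.8)·(0.2)) / 4 = -8.8/4 = -2.2
  s[B,B] = ((3.6)·(3.6) + (-1.4)·(-1.4) + (-0.4)·(-0.4) + (-0.4)·(-0.4) + (-1.4)·(-1.4)) / 4 = 17.2/4 = 4.3
  s[B,C] = ((3.6)·(0.2) + (-1.4)·(0.2) + (-0.4)·(2.2) + (-0.4)·(-2.8) + (-1.4)·(0.2)) / 4 = 0.4/4 = 0.1
  s[C,C] = ((0.2)·(0.2) + (0.2)·(0.2) + (2.2)·(2.2) + (-2.8)·(-2.8) + (0.2)·(0.2)) / 4 = 12.8/4 = 3.2
  Sample standard deviations s_i = √(s[i,i]):
  s(A) = √(3.7) = 1.9235
  s(B) = √(4.3) = 2.0736
  s(C) = √(3.2) = 1.7889

Step 3 — r_{ij} = s_{ij} / (s_i · s_j):
  r[A,A] = 1 (diagonal).
  r[A,B] = -0.85 / (1.9235 · 2.0736) = -0.85 / 3.9887 = -0.2131
  r[A,C] = -2.2 / (1.9235 · 1.7889) = -2.2 / 3.4409 = -0.6394
  r[B,B] = 1 (diagonal).
  r[B,C] = 0.1 / (2.0736 · 1.7889) = 0.1 / 3.7094 = 0.027
  r[C,C] = 1 (diagonal).

R is symmetric with unit diagonal. Assembling:

R = [[1, -0.2131, -0.6394],
 [-0.2131, 1, 0.027],
 [-0.6394, 0.027, 1]]


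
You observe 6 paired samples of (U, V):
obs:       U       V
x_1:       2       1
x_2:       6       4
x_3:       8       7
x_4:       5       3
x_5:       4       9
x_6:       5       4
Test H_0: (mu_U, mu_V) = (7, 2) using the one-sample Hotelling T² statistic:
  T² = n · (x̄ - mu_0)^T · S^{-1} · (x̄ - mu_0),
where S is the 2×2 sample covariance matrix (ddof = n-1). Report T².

Step 1 — sample mean vector:
  mean(U) = (2 + 6 + 8 + 5 + 4 + 5) / 6 = 30/6 = 5
  mean(V) = (1 + 4 + 7 + 3 + 9 + 4) / 6 = 28/6 = 4.6667
  x̄ = (5, 4.6667),  deviation x̄ - mu_0 = (5, 4.6667) - (7, 2) = (-2, 2.6667).

Step 2 — sample covariance matrix, S[i,j] = (1/(n-1)) · Σ_k (x_{k,i} - mean_i) · (x_{k,j} - mean_j), divisor n-1 = 5:
  S[U,U] = ((-3)·(-3) + (1)·(1) + (3)·(3) + (0)·(0) + (-1)·(-1) + (0)·(0)) / 5 = 20/5 = 4
  S[U,V] = ((-3)·(-3.6667) + (1)·(-0.6667) + (3)·(2.3333) + (0)·(-1.6667) + (-1)·(4.3333) + (0)·(-0.6667)) / 5 = 13/5 = 2.6
  S[V,V] = ((-3.6667)·(-3.6667) + (-0.6667)·(-0.6667) + (2.3333)·(2.3333) + (-1.6667)·(-1.6667) + (4.3333)·(4.3333) + (-0.6667)·(-0.6667)) / 5 = 41.3333/5 = 8.2667
  S = [[4, 2.6],
 [2.6, 8.2667]].

Step 3 — invert S. det(S) = 4·8.2667 - (2.6)² = 26.3067.
  S^{-1} = (1/det) · [[d, -b], [-b, a]] = [[0.3142, -0.0988],
 [-0.0988, 0.1521]].

Step 4 — quadratic form (x̄ - mu_0)^T · S^{-1} · (x̄ - mu_0):
  S^{-1} · (x̄ - mu_0) = (-0.892, 0.6031),
  (x̄ - mu_0)^T · [...] = (-2)·(-0.892) + (2.6667)·(0.6031) = 3.3925.

Step 5 — scale by n: T² = 6 · 3.3925 = 20.3548.

T² ≈ 20.3548


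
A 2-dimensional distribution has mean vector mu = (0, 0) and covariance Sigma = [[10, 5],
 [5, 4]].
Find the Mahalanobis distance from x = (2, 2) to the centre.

Step 1 — centre the observation: (x - mu) = (2, 2).

Step 2 — invert Sigma. det(Sigma) = 10·4 - (5)² = 15.
  Sigma^{-1} = (1/det) · [[d, -b], [-b, a]] = [[0.2667, -0.3333],
 [-0.3333, 0.6667]].

Step 3 — form the quadratic (x - mu)^T · Sigma^{-1} · (x - mu):
  Sigma^{-1} · (x - mu) = (-0.1333, 0.6667).
  (x - mu)^T · [Sigma^{-1} · (x - mu)] = (2)·(-0.1333) + (2)·(0.6667) = 1.0667.

Step 4 — take square root: d = √(1.0667) ≈ 1.0328.

d(x, mu) = √(1.0667) ≈ 1.0328


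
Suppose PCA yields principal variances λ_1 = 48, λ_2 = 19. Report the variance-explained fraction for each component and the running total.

Step 1 — total variance = trace(Sigma) = Σ λ_i = 48 + 19 = 67.

Step 2 — fraction explained by component i = λ_i / Σ λ:
  PC1: 48/67 = 0.7164
  PC2: 19/67 = 0.2836

Step 3 — cumulative fraction after k components = (λ_1 + ... + λ_k) / Σ λ:
  k = 1: 48/67 = 0.7164
  k = 2: (48 + 19)/67 = 67/67 = 1

Summary (fraction, with percent):

explained: PC1 0.7164 (71.64%), PC2 0.2836 (28.36%);  cumulative: 0.7164, 1


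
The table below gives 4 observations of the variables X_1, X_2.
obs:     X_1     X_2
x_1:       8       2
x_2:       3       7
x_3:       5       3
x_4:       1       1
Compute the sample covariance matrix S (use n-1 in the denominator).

Step 1 — column means:
  mean(X_1) = (8 + 3 + 5 + 1) / 4 = 17/4 = 4.25
  mean(X_2) = (2 + 7 + 3 + 1) / 4 = 13/4 = 3.25

Step 2 — sample covariance S[i,j] = (1/(n-1)) · Σ_k (x_{k,i} - mean_i) · (x_{k,j} - mean_j), with n-1 = 3.
  S[X_1,X_1] = ((3.75)·(3.75) + (-1.25)·(-1.25) + (0.75)·(0.75) + (-3.25)·(-3.25)) / 3 = 26.75/3 = 8.9167
  S[X_1,X_2] = ((3.75)·(-1.25) + (-1.25)·(3.75) + (0.75)·(-0.25) + (-3.25)·(-2.25)) / 3 = -2.25/3 = -0.75
  S[X_2,X_2] = ((-1.25)·(-1.25) + (3.75)·(3.75) + (-0.25)·(-0.25) + (-2.25)·(-2.25)) / 3 = 20.75/3 = 6.9167

S is symmetric (S[j,i] = S[i,j]). Assembling:

S = [[8.9167, -0.75],
 [-0.75, 6.9167]]


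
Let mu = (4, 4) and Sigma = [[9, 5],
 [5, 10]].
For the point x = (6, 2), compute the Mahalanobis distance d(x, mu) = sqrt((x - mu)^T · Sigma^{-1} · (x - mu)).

Step 1 — centre the observation: (x - mu) = (2, -2).

Step 2 — invert Sigma. det(Sigma) = 9·10 - (5)² = 65.
  Sigma^{-1} = (1/det) · [[d, -b], [-b, a]] = [[0.1538, -0.0769],
 [-0.0769, 0.1385]].

Step 3 — form the quadratic (x - mu)^T · Sigma^{-1} · (x - mu):
  Sigma^{-1} · (x - mu) = (0.4615, -0.4308).
  (x - mu)^T · [Sigma^{-1} · (x - mu)] = (2)·(0.4615) + (-2)·(-0.4308) = 1.7846.

Step 4 — take square root: d = √(1.7846) ≈ 1.3359.

d(x, mu) = √(1.7846) ≈ 1.3359


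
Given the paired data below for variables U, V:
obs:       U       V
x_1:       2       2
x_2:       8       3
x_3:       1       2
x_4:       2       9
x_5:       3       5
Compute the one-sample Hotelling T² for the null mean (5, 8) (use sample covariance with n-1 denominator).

Step 1 — sample mean vector:
  mean(U) = (2 + 8 + 1 + 2 + 3) / 5 = 16/5 = 3.2
  mean(V) = (2 + 3 + 2 + 9 + 5) / 5 = 21/5 = 4.2
  x̄ = (3.2, 4.2),  deviation x̄ - mu_0 = (3.2, 4.2) - (5, 8) = (-1.8, -3.8).

Step 2 — sample covariance matrix, S[i,j] = (1/(n-1)) · Σ_k (x_{k,i} - mean_i) · (x_{k,j} - mean_j), divisor n-1 = 4:
  S[U,U] = ((-1.2)·(-1.2) + (4.8)·(4.8) + (-2.2)·(-2.2) + (-1.2)·(-1.2) + (-0.2)·(-0.2)) / 4 = 30.8/4 = 7.7
  S[U,V] = ((-1.2)·(-2.2) + (4.8)·(-1.2) + (-2.2)·(-2.2) + (-1.2)·(4.8) + (-0.2)·(0.8)) / 4 = -4.2/4 = -1.05
  S[V,V] = ((-2.2)·(-2.2) + (-1.2)·(-1.2) + (-2.2)·(-2.2) + (4.8)·(4.8) + (0.8)·(0.8)) / 4 = 34.8/4 = 8.7
  S = [[7.7, -1.05],
 [-1.05, 8.7]].

Step 3 — invert S. det(S) = 7.7·8.7 - (-1.05)² = 65.8875.
  S^{-1} = (1/det) · [[d, -b], [-b, a]] = [[0.132, 0.0159],
 [0.0159, 0.1169]].

Step 4 — quadratic form (x̄ - mu_0)^T · S^{-1} · (x̄ - mu_0):
  S^{-1} · (x̄ - mu_0) = (-0.2982, -0.4728),
  (x̄ - mu_0)^T · [...] = (-1.8)·(-0.2982) + (-3.8)·(-0.4728) = 2.3334.

Step 5 — scale by n: T² = 5 · 2.3334 = 11.6669.

T² ≈ 11.6669


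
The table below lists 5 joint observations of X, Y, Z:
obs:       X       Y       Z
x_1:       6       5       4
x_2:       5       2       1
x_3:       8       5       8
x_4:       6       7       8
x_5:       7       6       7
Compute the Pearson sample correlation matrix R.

Step 1 — column means:
  mean(X) = (6 + 5 + 8 + 6 + 7) / 5 = 32/5 = 6.4
  mean(Y) = (5 + 2 + 5 + 7 + 6) / 5 = 25/5 = 5
  mean(Z) = (4 + 1 + 8 + 8 + 7) / 5 = 28/5 = 5.6

Step 2 — sample variances and covariances s[i,j] = (1/(n-1)) · Σ_k (x_{k,i} - mean_i) · (x_{k,j} - mean_j), with n-1 = 4:
  s[X,X] = ((-0.4)·(-0.4) + (-1.4)·(-1.4) + (1.6)·(1.6) + (-0.4)·(-0.4) + (0.6)·(0.6)) / 4 = 5.2/4 = 1.3
  s[X,Y] = ((-0.4)·(0) + (-1.4)·(-3) + (1.6)·(0) + (-0.4)·(2) + (0.6)·(1)) / 4 = 4/4 = 1
  s[X,Z] = ((-0.4)·(-1.6) + (-1.4)·(-4.6) + (1.6)·(2.4) + (-0.4)·(2.4) + (0.6)·(1.4)) / 4 = 10.8/4 = 2.7
  s[Y,Y] = ((0)·(0) + (-3)·(-3) + (0)·(0) + (2)·(2) + (1)·(1)) / 4 = 14/4 = 3.5
  s[Y,Z] = ((0)·(-1.6) + (-3)·(-4.6) + (0)·(2.4) + (2)·(2.4) + (1)·(1.4)) / 4 = 20/4 = 5
  s[Z,Z] = ((-1.6)·(-1.6) + (-4.6)·(-4.6) + (2.4)·(2.4) + (2.4)·(2.4) + (1.4)·(1.4)) / 4 = 37.2/4 = 9.3
  Sample standard deviations s_i = √(s[i,i]):
  s(X) = √(1.3) = 1.1402
  s(Y) = √(3.5) = 1.8708
  s(Z) = √(9.3) = 3.0496

Step 3 — r_{ij} = s_{ij} / (s_i · s_j):
  r[X,X] = 1 (diagonal).
  r[X,Y] = 1 / (1.1402 · 1.8708) = 1 / 2.1331 = 0.4688
  r[X,Z] = 2.7 / (1.1402 · 3.0496) = 2.7 / 3.4771 = 0.7765
  r[Y,Y] = 1 (diagonal).
  r[Y,Z] = 5 / (1.8708 · 3.0496) = 5 / 5.7053 = 0.8764
  r[Z,Z] = 1 (diagonal).

R is symmetric with unit diagonal. Assembling:

R = [[1, 0.4688, 0.7765],
 [0.4688, 1, 0.8764],
 [0.7765, 0.8764, 1]]
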